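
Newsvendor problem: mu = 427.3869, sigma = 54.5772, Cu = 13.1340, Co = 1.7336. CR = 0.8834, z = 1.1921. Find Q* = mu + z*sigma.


CR = Cu/(Cu+Co) = 13.1340/(13.1340+1.7336) = 0.8834
z = 1.1921
Q* = 427.3869 + 1.1921 * 54.5772 = 492.4484

492.4484 units


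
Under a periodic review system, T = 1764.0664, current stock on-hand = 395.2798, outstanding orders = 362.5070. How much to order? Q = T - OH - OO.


Inventory position = OH + OO = 395.2798 + 362.5070 = 757.7868
Q = 1764.0664 - 757.7868 = 1006.2796

1006.2796 units


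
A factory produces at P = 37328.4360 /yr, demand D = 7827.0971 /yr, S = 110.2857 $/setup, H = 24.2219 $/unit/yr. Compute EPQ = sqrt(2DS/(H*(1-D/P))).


1 - D/P = 1 - 0.2097 = 0.7903
H*(1-D/P) = 19.1430
2DS = 1726433.7653
EPQ = sqrt(90186.1364) = 300.3101

300.3101 units


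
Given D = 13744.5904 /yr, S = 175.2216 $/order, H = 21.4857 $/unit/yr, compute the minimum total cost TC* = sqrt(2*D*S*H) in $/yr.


2*D*S*H = 103490133.4281
TC* = sqrt(103490133.4281) = 10173.0100

10173.0100 $/yr


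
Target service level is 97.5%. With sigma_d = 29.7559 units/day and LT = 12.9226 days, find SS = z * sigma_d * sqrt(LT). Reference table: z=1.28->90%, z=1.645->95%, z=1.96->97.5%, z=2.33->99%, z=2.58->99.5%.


From the table, SL = 97.5% corresponds to z = 1.96
sqrt(LT) = sqrt(12.9226) = 3.5948
SS = 1.96 * 29.7559 * 3.5948 = 209.6545

209.6545 units


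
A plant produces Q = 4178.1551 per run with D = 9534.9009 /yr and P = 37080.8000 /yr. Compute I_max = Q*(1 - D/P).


D/P = 0.2571
1 - D/P = 0.7429
I_max = 4178.1551 * 0.7429 = 3103.7906

3103.7906 units


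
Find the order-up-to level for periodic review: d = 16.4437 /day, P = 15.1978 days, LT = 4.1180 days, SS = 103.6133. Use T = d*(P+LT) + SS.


P + LT = 19.3158
d*(P+LT) = 16.4437 * 19.3158 = 317.6232
T = 317.6232 + 103.6133 = 421.2365

421.2365 units


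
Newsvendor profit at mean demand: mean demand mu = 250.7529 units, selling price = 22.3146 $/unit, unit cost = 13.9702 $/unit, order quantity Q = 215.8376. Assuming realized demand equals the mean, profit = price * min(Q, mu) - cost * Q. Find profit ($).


Sales at mu = min(215.8376, 250.7529) = 215.8376
Revenue = 22.3146 * 215.8376 = 4816.3297
Total cost = 13.9702 * 215.8376 = 3015.2944
Profit = 4816.3297 - 3015.2944 = 1801.0353

1801.0353 $


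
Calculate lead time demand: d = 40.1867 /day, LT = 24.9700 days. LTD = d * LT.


LTD = 40.1867 * 24.9700 = 1003.4619

1003.4619 units


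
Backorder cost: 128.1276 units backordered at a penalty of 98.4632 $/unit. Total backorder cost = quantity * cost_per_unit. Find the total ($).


Total = 128.1276 * 98.4632 = 12615.8535

12615.8535 $


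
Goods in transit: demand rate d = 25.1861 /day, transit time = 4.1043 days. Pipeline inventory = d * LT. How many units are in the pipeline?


Pipeline = 25.1861 * 4.1043 = 103.3713

103.3713 units


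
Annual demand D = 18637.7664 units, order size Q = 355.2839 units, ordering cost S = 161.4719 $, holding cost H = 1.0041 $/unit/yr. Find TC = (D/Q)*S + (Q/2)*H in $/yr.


Ordering cost = D*S/Q = 8470.6218
Holding cost = Q*H/2 = 178.3703
TC = 8470.6218 + 178.3703 = 8648.9921

8648.9921 $/yr


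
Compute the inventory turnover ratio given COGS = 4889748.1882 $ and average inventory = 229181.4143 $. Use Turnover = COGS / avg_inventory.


Turnover = 4889748.1882 / 229181.4143 = 21.3357

21.3357


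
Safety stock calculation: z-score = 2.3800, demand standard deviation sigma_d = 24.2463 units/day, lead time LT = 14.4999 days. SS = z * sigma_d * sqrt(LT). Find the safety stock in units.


sqrt(LT) = sqrt(14.4999) = 3.8079
SS = 2.3800 * 24.2463 * 3.8079 = 219.7379

219.7379 units


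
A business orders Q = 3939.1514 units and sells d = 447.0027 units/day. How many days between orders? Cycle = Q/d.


Cycle = 3939.1514 / 447.0027 = 8.8124

8.8124 days


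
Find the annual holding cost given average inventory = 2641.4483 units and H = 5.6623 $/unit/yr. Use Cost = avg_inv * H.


Cost = 2641.4483 * 5.6623 = 14956.6727

14956.6727 $/yr


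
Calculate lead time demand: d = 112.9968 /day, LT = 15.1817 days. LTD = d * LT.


LTD = 112.9968 * 15.1817 = 1715.4835

1715.4835 units


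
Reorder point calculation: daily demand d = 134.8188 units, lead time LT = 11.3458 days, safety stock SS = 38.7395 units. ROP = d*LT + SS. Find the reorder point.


d*LT = 134.8188 * 11.3458 = 1529.6271
ROP = 1529.6271 + 38.7395 = 1568.3666

1568.3666 units


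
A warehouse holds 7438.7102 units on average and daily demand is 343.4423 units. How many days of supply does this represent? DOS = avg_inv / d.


DOS = 7438.7102 / 343.4423 = 21.6593

21.6593 days


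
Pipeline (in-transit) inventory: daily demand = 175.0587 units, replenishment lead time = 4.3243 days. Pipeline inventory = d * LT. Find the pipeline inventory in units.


Pipeline = 175.0587 * 4.3243 = 757.0063

757.0063 units


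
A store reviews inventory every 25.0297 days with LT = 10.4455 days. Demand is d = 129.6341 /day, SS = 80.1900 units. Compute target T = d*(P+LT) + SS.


P + LT = 35.4752
d*(P+LT) = 129.6341 * 35.4752 = 4598.7956
T = 4598.7956 + 80.1900 = 4678.9856

4678.9856 units


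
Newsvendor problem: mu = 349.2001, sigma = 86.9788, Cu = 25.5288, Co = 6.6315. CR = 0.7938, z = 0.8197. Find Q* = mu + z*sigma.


CR = Cu/(Cu+Co) = 25.5288/(25.5288+6.6315) = 0.7938
z = 0.8197
Q* = 349.2001 + 0.8197 * 86.9788 = 420.4966

420.4966 units


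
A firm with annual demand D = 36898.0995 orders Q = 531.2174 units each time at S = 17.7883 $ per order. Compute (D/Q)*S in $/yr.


Number of orders = D/Q = 69.4595
Cost = 69.4595 * 17.7883 = 1235.5666

1235.5666 $/yr


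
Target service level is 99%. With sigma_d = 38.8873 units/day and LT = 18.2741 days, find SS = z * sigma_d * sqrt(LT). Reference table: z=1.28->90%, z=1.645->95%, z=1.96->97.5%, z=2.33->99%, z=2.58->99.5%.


From the table, SL = 99% corresponds to z = 2.33
sqrt(LT) = sqrt(18.2741) = 4.2748
SS = 2.33 * 38.8873 * 4.2748 = 387.3305

387.3305 units


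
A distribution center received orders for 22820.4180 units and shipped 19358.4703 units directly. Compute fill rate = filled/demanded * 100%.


FR = 19358.4703 / 22820.4180 * 100 = 84.8296

84.8296%


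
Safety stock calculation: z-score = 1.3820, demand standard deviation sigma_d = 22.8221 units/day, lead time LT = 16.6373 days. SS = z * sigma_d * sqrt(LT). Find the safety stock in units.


sqrt(LT) = sqrt(16.6373) = 4.0789
SS = 1.3820 * 22.8221 * 4.0789 = 128.6486

128.6486 units


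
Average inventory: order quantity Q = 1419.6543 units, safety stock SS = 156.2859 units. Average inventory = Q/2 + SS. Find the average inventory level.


Q/2 = 709.8271
Avg = 709.8271 + 156.2859 = 866.1130

866.1130 units


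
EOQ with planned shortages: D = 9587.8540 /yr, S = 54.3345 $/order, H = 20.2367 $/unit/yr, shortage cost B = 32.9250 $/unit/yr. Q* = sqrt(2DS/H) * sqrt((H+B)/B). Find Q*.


sqrt(2DS/H) = 226.9048
sqrt((H+B)/B) = 1.2707
Q* = 226.9048 * 1.2707 = 288.3236

288.3236 units


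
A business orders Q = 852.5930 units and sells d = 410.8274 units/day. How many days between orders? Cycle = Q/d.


Cycle = 852.5930 / 410.8274 = 2.0753

2.0753 days


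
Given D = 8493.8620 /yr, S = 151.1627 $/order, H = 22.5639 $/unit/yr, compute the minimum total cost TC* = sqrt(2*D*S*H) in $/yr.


2*D*S*H = 57942069.5641
TC* = sqrt(57942069.5641) = 7611.9688

7611.9688 $/yr


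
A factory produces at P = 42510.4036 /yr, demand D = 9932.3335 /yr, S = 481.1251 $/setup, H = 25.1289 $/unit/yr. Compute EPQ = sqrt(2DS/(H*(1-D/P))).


1 - D/P = 1 - 0.2336 = 0.7664
H*(1-D/P) = 19.2577
2DS = 9557389.8968
EPQ = sqrt(496290.2009) = 704.4787

704.4787 units


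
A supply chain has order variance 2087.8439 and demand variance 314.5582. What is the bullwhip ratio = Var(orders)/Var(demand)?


BW = 2087.8439 / 314.5582 = 6.6374

6.6374


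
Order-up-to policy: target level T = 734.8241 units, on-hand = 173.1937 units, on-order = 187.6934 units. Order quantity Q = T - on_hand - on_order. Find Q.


Inventory position = OH + OO = 173.1937 + 187.6934 = 360.8871
Q = 734.8241 - 360.8871 = 373.9370

373.9370 units


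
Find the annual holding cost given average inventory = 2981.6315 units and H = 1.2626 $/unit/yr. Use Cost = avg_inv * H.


Cost = 2981.6315 * 1.2626 = 3764.6079

3764.6079 $/yr


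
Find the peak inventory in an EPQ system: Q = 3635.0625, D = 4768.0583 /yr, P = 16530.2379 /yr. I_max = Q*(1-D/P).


D/P = 0.2884
1 - D/P = 0.7116
I_max = 3635.0625 * 0.7116 = 2586.5483

2586.5483 units


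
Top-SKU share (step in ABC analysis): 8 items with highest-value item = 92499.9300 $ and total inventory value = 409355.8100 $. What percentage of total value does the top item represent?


Top item = 92499.9300
Total = 409355.8100
Percentage = 92499.9300 / 409355.8100 * 100 = 22.5965

22.5965%


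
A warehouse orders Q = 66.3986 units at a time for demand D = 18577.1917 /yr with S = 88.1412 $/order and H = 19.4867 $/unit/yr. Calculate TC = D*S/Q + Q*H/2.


Ordering cost = D*S/Q = 24660.3990
Holding cost = Q*H/2 = 646.9448
TC = 24660.3990 + 646.9448 = 25307.3438

25307.3438 $/yr


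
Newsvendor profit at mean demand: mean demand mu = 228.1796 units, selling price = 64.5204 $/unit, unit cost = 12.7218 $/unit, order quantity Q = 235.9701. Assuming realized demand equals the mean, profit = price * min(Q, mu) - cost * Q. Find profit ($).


Sales at mu = min(235.9701, 228.1796) = 228.1796
Revenue = 64.5204 * 228.1796 = 14722.2391
Total cost = 12.7218 * 235.9701 = 3001.9644
Profit = 14722.2391 - 3001.9644 = 11720.2746

11720.2746 $


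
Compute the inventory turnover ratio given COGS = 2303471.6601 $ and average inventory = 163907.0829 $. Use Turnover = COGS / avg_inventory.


Turnover = 2303471.6601 / 163907.0829 = 14.0535

14.0535


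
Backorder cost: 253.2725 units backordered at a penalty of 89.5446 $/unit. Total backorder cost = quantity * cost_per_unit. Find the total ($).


Total = 253.2725 * 89.5446 = 22679.1847

22679.1847 $


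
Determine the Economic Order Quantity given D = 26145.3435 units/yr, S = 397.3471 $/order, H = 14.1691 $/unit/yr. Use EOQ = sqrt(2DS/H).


2*D*S = 2 * 26145.3435 * 397.3471 = 20777552.8365
2*D*S/H = 1466398.9129
EOQ = sqrt(1466398.9129) = 1210.9496

1210.9496 units


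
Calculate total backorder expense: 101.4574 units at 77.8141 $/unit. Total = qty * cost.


Total = 101.4574 * 77.8141 = 7894.8163

7894.8163 $


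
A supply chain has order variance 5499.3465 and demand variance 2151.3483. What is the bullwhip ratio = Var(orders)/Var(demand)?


BW = 5499.3465 / 2151.3483 = 2.5562

2.5562


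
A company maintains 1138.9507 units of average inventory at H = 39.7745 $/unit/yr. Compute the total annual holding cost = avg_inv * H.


Cost = 1138.9507 * 39.7745 = 45301.1946

45301.1946 $/yr


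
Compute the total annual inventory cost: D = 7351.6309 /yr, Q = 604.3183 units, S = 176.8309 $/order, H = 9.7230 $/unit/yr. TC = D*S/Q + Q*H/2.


Ordering cost = D*S/Q = 2151.1768
Holding cost = Q*H/2 = 2937.8934
TC = 2151.1768 + 2937.8934 = 5089.0702

5089.0702 $/yr


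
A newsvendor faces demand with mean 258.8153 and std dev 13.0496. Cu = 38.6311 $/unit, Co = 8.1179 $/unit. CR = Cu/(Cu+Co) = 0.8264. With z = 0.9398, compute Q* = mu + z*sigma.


CR = Cu/(Cu+Co) = 38.6311/(38.6311+8.1179) = 0.8264
z = 0.9398
Q* = 258.8153 + 0.9398 * 13.0496 = 271.0793

271.0793 units


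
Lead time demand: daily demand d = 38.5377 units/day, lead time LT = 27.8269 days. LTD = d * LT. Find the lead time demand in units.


LTD = 38.5377 * 27.8269 = 1072.3847

1072.3847 units


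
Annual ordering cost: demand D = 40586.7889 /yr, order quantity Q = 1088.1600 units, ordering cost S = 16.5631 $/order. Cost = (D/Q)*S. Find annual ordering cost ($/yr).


Number of orders = D/Q = 37.2985
Cost = 37.2985 * 16.5631 = 617.7796

617.7796 $/yr


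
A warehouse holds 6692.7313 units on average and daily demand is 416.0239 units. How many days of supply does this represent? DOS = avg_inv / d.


DOS = 6692.7313 / 416.0239 = 16.0874

16.0874 days


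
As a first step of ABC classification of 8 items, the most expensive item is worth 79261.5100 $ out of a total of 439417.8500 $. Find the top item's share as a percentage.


Top item = 79261.5100
Total = 439417.8500
Percentage = 79261.5100 / 439417.8500 * 100 = 18.0378

18.0378%


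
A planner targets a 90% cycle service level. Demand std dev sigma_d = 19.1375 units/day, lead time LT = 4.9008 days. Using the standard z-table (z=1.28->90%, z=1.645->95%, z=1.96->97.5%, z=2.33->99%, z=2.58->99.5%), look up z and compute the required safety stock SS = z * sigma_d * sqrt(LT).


From the table, SL = 90% corresponds to z = 1.28
sqrt(LT) = sqrt(4.9008) = 2.2138
SS = 1.28 * 19.1375 * 2.2138 = 54.2286

54.2286 units


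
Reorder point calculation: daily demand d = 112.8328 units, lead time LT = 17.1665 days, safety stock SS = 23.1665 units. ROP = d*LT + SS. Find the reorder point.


d*LT = 112.8328 * 17.1665 = 1936.9443
ROP = 1936.9443 + 23.1665 = 1960.1108

1960.1108 units


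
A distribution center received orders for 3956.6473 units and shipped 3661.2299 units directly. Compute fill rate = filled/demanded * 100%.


FR = 3661.2299 / 3956.6473 * 100 = 92.5336

92.5336%


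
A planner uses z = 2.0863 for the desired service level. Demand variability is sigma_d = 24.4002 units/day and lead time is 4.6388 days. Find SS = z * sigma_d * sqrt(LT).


sqrt(LT) = sqrt(4.6388) = 2.1538
SS = 2.0863 * 24.4002 * 2.1538 = 109.6410

109.6410 units


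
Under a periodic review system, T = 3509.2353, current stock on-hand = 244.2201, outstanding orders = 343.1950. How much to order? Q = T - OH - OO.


Inventory position = OH + OO = 244.2201 + 343.1950 = 587.4151
Q = 3509.2353 - 587.4151 = 2921.8202

2921.8202 units


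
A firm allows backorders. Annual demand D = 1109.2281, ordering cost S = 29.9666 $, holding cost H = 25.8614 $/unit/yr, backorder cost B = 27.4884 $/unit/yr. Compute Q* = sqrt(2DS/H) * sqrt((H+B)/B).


sqrt(2DS/H) = 50.7012
sqrt((H+B)/B) = 1.3931
Q* = 50.7012 * 1.3931 = 70.6334

70.6334 units


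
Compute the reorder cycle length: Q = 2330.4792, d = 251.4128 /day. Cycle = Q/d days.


Cycle = 2330.4792 / 251.4128 = 9.2695

9.2695 days


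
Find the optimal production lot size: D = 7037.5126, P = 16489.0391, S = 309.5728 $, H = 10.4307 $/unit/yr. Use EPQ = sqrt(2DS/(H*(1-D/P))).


1 - D/P = 1 - 0.4268 = 0.5732
H*(1-D/P) = 5.9789
2DS = 4357244.9612
EPQ = sqrt(728772.3940) = 853.6817

853.6817 units


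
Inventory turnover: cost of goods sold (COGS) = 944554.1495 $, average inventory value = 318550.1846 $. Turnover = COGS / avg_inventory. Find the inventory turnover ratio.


Turnover = 944554.1495 / 318550.1846 = 2.9652

2.9652


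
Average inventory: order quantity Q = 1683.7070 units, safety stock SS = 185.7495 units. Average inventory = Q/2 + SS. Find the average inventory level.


Q/2 = 841.8535
Avg = 841.8535 + 185.7495 = 1027.6030

1027.6030 units


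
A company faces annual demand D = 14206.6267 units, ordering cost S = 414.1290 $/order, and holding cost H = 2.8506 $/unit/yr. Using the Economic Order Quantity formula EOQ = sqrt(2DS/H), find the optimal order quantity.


2*D*S = 2 * 14206.6267 * 414.1290 = 11766752.2173
2*D*S/H = 4127815.9746
EOQ = sqrt(4127815.9746) = 2031.7027

2031.7027 units


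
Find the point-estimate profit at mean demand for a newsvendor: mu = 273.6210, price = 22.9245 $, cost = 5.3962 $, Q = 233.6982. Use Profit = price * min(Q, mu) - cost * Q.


Sales at mu = min(233.6982, 273.6210) = 233.6982
Revenue = 22.9245 * 233.6982 = 5357.4144
Total cost = 5.3962 * 233.6982 = 1261.0822
Profit = 5357.4144 - 1261.0822 = 4096.3322

4096.3322 $


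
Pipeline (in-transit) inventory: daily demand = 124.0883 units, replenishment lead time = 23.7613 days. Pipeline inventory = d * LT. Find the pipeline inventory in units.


Pipeline = 124.0883 * 23.7613 = 2948.4993

2948.4993 units


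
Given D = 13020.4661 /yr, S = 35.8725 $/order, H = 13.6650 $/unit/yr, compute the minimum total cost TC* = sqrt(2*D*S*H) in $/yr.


2*D*S*H = 12765205.3958
TC* = sqrt(12765205.3958) = 3572.8428

3572.8428 $/yr


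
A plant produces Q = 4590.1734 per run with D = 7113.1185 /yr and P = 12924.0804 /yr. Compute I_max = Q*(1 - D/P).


D/P = 0.5504
1 - D/P = 0.4496
I_max = 4590.1734 * 0.4496 = 2063.8469

2063.8469 units


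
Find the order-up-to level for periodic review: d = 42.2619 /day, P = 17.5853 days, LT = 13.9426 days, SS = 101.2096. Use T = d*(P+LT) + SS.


P + LT = 31.5279
d*(P+LT) = 42.2619 * 31.5279 = 1332.4290
T = 1332.4290 + 101.2096 = 1433.6386

1433.6386 units


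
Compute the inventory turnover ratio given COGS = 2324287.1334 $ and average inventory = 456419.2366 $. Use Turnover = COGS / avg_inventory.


Turnover = 2324287.1334 / 456419.2366 = 5.0924

5.0924


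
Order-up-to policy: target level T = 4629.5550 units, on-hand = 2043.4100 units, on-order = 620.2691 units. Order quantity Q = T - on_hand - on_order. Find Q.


Inventory position = OH + OO = 2043.4100 + 620.2691 = 2663.6791
Q = 4629.5550 - 2663.6791 = 1965.8759

1965.8759 units


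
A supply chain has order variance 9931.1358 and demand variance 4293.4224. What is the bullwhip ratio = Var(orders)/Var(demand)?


BW = 9931.1358 / 4293.4224 = 2.3131

2.3131


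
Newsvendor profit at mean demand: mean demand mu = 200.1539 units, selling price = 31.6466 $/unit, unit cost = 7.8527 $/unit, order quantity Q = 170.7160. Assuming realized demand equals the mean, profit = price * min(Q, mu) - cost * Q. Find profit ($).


Sales at mu = min(170.7160, 200.1539) = 170.7160
Revenue = 31.6466 * 170.7160 = 5402.5810
Total cost = 7.8527 * 170.7160 = 1340.5815
Profit = 5402.5810 - 1340.5815 = 4061.9994

4061.9994 $


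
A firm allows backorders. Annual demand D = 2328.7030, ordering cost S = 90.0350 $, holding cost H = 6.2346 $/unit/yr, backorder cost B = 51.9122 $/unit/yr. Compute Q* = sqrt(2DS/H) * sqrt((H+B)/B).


sqrt(2DS/H) = 259.3423
sqrt((H+B)/B) = 1.0583
Q* = 259.3423 * 1.0583 = 274.4743

274.4743 units


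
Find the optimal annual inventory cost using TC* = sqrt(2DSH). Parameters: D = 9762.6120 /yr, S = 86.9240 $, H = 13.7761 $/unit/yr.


2*D*S*H = 23380942.5468
TC* = sqrt(23380942.5468) = 4835.3844

4835.3844 $/yr


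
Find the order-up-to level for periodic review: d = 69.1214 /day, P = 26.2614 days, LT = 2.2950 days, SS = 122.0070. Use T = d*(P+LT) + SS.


P + LT = 28.5564
d*(P+LT) = 69.1214 * 28.5564 = 1973.8583
T = 1973.8583 + 122.0070 = 2095.8653

2095.8653 units


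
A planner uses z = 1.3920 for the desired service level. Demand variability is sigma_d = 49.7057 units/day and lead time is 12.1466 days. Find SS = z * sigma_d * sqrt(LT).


sqrt(LT) = sqrt(12.1466) = 3.4852
SS = 1.3920 * 49.7057 * 3.4852 = 241.1420

241.1420 units


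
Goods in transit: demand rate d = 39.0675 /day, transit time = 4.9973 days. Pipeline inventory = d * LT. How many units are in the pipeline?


Pipeline = 39.0675 * 4.9973 = 195.2320

195.2320 units


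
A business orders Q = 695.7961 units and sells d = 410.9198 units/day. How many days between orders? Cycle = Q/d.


Cycle = 695.7961 / 410.9198 = 1.6933

1.6933 days


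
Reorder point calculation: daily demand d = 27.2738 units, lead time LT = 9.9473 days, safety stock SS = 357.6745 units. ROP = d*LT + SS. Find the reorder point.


d*LT = 27.2738 * 9.9473 = 271.3007
ROP = 271.3007 + 357.6745 = 628.9752

628.9752 units


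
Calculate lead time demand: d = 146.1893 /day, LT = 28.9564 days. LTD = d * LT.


LTD = 146.1893 * 28.9564 = 4233.1158

4233.1158 units


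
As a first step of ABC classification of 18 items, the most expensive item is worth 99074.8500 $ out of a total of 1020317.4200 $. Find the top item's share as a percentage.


Top item = 99074.8500
Total = 1020317.4200
Percentage = 99074.8500 / 1020317.4200 * 100 = 9.7102

9.7102%


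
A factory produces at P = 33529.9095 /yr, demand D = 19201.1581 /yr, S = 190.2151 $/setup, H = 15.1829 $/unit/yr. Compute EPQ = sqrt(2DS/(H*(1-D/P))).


1 - D/P = 1 - 0.5727 = 0.4273
H*(1-D/P) = 6.4883
2DS = 7304700.4162
EPQ = sqrt(1125827.1323) = 1061.0500

1061.0500 units


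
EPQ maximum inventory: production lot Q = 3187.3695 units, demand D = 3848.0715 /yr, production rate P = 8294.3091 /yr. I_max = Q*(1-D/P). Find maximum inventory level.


D/P = 0.4639
1 - D/P = 0.5361
I_max = 3187.3695 * 0.5361 = 1708.6176

1708.6176 units


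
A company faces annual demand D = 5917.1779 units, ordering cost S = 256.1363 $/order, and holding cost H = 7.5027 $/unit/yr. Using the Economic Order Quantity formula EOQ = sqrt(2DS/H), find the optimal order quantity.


2*D*S = 2 * 5917.1779 * 256.1363 = 3031208.1075
2*D*S/H = 404015.6354
EOQ = sqrt(404015.6354) = 635.6222

635.6222 units


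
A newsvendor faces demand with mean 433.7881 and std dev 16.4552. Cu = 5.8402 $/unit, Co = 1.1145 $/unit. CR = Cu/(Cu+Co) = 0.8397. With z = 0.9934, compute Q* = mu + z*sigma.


CR = Cu/(Cu+Co) = 5.8402/(5.8402+1.1145) = 0.8397
z = 0.9934
Q* = 433.7881 + 0.9934 * 16.4552 = 450.1347

450.1347 units


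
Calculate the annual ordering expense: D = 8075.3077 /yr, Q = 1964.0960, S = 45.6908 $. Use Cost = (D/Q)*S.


Number of orders = D/Q = 4.1115
Cost = 4.1115 * 45.6908 = 187.8560

187.8560 $/yr


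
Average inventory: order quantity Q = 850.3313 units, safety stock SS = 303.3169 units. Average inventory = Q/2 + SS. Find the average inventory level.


Q/2 = 425.1657
Avg = 425.1657 + 303.3169 = 728.4825

728.4825 units


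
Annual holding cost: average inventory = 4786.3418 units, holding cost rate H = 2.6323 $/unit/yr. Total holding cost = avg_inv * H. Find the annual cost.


Cost = 4786.3418 * 2.6323 = 12599.0875

12599.0875 $/yr


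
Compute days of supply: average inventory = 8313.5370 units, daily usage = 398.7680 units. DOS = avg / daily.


DOS = 8313.5370 / 398.7680 = 20.8481

20.8481 days


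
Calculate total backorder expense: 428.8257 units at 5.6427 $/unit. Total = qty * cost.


Total = 428.8257 * 5.6427 = 2419.7348

2419.7348 $


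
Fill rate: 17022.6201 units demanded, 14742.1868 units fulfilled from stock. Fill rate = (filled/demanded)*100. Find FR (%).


FR = 14742.1868 / 17022.6201 * 100 = 86.6035

86.6035%


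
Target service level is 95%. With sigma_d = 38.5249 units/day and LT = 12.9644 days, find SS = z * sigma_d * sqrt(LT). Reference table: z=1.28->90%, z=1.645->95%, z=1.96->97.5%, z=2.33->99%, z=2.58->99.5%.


From the table, SL = 95% corresponds to z = 1.645
sqrt(LT) = sqrt(12.9644) = 3.6006
SS = 1.645 * 38.5249 * 3.6006 = 228.1832

228.1832 units


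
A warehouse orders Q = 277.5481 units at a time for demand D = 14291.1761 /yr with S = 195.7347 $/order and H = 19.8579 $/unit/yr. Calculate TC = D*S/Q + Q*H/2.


Ordering cost = D*S/Q = 10078.5380
Holding cost = Q*H/2 = 2755.7612
TC = 10078.5380 + 2755.7612 = 12834.2992

12834.2992 $/yr


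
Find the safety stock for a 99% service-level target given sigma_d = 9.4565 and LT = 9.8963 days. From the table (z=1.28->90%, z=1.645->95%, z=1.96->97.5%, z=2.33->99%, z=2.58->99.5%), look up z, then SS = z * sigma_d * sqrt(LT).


From the table, SL = 99% corresponds to z = 2.33
sqrt(LT) = sqrt(9.8963) = 3.1458
SS = 2.33 * 9.4565 * 3.1458 = 69.3143

69.3143 units


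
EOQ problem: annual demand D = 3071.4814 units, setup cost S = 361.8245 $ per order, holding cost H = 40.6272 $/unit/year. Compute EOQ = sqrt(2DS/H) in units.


2*D*S = 2 * 3071.4814 * 361.8245 = 2222674.4436
2*D*S/H = 54709.0236
EOQ = sqrt(54709.0236) = 233.8996

233.8996 units


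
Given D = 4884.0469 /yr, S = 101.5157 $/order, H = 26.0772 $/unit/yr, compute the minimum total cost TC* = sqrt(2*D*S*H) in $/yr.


2*D*S*H = 25858539.5428
TC* = sqrt(25858539.5428) = 5085.1293

5085.1293 $/yr


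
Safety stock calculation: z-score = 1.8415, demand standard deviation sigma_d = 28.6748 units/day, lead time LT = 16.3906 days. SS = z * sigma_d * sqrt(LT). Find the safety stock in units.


sqrt(LT) = sqrt(16.3906) = 4.0485
SS = 1.8415 * 28.6748 * 4.0485 = 213.7812

213.7812 units


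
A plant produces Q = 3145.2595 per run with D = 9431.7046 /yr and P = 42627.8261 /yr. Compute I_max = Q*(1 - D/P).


D/P = 0.2213
1 - D/P = 0.7787
I_max = 3145.2595 * 0.7787 = 2449.3488

2449.3488 units


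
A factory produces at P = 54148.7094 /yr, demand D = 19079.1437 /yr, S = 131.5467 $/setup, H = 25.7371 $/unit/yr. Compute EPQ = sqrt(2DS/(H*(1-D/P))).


1 - D/P = 1 - 0.3523 = 0.6477
H*(1-D/P) = 16.6687
2DS = 5019596.7851
EPQ = sqrt(301138.9590) = 548.7613

548.7613 units


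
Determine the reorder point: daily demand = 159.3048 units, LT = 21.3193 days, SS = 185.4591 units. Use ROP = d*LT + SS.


d*LT = 159.3048 * 21.3193 = 3396.2668
ROP = 3396.2668 + 185.4591 = 3581.7259

3581.7259 units


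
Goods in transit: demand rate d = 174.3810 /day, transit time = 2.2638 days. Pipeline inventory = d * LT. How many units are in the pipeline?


Pipeline = 174.3810 * 2.2638 = 394.7637

394.7637 units


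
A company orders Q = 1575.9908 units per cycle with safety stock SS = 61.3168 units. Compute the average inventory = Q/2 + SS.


Q/2 = 787.9954
Avg = 787.9954 + 61.3168 = 849.3122

849.3122 units


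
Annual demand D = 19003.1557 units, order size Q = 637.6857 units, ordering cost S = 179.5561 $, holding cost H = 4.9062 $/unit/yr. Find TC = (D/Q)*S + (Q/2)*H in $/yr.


Ordering cost = D*S/Q = 5350.8061
Holding cost = Q*H/2 = 1564.3068
TC = 5350.8061 + 1564.3068 = 6915.1129

6915.1129 $/yr


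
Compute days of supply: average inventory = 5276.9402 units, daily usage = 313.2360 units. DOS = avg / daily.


DOS = 5276.9402 / 313.2360 = 16.8465

16.8465 days


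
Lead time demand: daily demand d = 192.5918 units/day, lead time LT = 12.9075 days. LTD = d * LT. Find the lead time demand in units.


LTD = 192.5918 * 12.9075 = 2485.8787

2485.8787 units


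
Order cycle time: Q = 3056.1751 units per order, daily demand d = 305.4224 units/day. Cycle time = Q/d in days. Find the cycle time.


Cycle = 3056.1751 / 305.4224 = 10.0064

10.0064 days


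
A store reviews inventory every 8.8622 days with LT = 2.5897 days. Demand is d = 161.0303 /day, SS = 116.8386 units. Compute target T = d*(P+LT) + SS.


P + LT = 11.4519
d*(P+LT) = 161.0303 * 11.4519 = 1844.1029
T = 1844.1029 + 116.8386 = 1960.9415

1960.9415 units


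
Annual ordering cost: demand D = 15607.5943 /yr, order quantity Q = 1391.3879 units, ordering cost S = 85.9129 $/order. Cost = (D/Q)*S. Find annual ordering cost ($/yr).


Number of orders = D/Q = 11.2173
Cost = 11.2173 * 85.9129 = 963.7095

963.7095 $/yr


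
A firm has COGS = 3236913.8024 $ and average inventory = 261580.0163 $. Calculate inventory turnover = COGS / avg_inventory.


Turnover = 3236913.8024 / 261580.0163 = 12.3745

12.3745


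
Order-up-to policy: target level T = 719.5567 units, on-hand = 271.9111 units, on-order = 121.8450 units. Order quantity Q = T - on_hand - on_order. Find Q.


Inventory position = OH + OO = 271.9111 + 121.8450 = 393.7561
Q = 719.5567 - 393.7561 = 325.8006

325.8006 units


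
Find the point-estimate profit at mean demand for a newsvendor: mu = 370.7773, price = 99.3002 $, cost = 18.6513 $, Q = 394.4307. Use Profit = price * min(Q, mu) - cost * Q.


Sales at mu = min(394.4307, 370.7773) = 370.7773
Revenue = 99.3002 * 370.7773 = 36818.2600
Total cost = 18.6513 * 394.4307 = 7356.6453
Profit = 36818.2600 - 7356.6453 = 29461.6147

29461.6147 $


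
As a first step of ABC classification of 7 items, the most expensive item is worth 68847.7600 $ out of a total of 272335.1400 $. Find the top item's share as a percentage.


Top item = 68847.7600
Total = 272335.1400
Percentage = 68847.7600 / 272335.1400 * 100 = 25.2805

25.2805%


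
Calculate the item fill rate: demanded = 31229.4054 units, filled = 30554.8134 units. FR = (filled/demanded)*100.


FR = 30554.8134 / 31229.4054 * 100 = 97.8399

97.8399%


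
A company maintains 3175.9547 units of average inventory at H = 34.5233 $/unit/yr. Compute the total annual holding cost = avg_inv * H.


Cost = 3175.9547 * 34.5233 = 109644.4369

109644.4369 $/yr


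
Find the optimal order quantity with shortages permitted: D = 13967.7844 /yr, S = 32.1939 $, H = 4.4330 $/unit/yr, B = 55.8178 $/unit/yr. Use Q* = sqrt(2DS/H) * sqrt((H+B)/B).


sqrt(2DS/H) = 450.4190
sqrt((H+B)/B) = 1.0390
Q* = 450.4190 * 1.0390 = 467.9632

467.9632 units


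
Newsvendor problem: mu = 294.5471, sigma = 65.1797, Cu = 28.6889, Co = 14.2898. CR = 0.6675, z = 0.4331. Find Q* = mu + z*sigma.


CR = Cu/(Cu+Co) = 28.6889/(28.6889+14.2898) = 0.6675
z = 0.4331
Q* = 294.5471 + 0.4331 * 65.1797 = 322.7764

322.7764 units


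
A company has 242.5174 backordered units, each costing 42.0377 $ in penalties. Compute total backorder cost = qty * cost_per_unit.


Total = 242.5174 * 42.0377 = 10194.8737

10194.8737 $


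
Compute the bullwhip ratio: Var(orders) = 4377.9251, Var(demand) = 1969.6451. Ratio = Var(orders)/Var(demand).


BW = 4377.9251 / 1969.6451 = 2.2227

2.2227


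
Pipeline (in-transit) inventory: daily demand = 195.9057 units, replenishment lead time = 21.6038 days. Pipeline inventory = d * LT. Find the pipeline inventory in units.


Pipeline = 195.9057 * 21.6038 = 4232.3076

4232.3076 units


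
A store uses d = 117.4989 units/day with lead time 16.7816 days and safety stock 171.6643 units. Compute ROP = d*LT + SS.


d*LT = 117.4989 * 16.7816 = 1971.8195
ROP = 1971.8195 + 171.6643 = 2143.4838

2143.4838 units


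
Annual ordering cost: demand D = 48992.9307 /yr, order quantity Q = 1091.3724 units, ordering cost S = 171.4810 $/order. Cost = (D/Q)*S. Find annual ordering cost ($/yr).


Number of orders = D/Q = 44.8911
Cost = 44.8911 * 171.4810 = 7697.9744

7697.9744 $/yr


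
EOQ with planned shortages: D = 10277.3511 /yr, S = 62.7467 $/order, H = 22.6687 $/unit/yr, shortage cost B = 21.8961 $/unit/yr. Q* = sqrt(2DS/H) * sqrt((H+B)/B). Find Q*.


sqrt(2DS/H) = 238.5271
sqrt((H+B)/B) = 1.4266
Q* = 238.5271 * 1.4266 = 340.2909

340.2909 units


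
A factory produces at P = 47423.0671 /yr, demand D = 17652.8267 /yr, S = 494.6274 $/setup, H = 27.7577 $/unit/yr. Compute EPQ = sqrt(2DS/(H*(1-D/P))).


1 - D/P = 1 - 0.3722 = 0.6278
H*(1-D/P) = 17.4251
2DS = 17463143.5465
EPQ = sqrt(1002181.1809) = 1001.0900

1001.0900 units


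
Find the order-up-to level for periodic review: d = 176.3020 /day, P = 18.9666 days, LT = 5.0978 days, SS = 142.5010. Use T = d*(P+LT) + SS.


P + LT = 24.0644
d*(P+LT) = 176.3020 * 24.0644 = 4242.6018
T = 4242.6018 + 142.5010 = 4385.1028

4385.1028 units


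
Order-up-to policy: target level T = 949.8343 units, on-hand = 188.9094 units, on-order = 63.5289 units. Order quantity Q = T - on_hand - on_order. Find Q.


Inventory position = OH + OO = 188.9094 + 63.5289 = 252.4383
Q = 949.8343 - 252.4383 = 697.3960

697.3960 units


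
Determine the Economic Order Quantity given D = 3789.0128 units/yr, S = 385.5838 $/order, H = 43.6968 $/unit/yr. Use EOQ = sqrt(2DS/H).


2*D*S = 2 * 3789.0128 * 385.5838 = 2921963.9073
2*D*S/H = 66869.0592
EOQ = sqrt(66869.0592) = 258.5905

258.5905 units


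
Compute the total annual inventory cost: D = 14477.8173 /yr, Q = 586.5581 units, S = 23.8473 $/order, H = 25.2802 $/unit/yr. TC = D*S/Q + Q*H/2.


Ordering cost = D*S/Q = 588.6149
Holding cost = Q*H/2 = 7414.1530
TC = 588.6149 + 7414.1530 = 8002.7680

8002.7680 $/yr


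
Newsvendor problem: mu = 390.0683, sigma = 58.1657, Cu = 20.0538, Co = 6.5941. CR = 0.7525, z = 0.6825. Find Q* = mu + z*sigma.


CR = Cu/(Cu+Co) = 20.0538/(20.0538+6.5941) = 0.7525
z = 0.6825
Q* = 390.0683 + 0.6825 * 58.1657 = 429.7664

429.7664 units


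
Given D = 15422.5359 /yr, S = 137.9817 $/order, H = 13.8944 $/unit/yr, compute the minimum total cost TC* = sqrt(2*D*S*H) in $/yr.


2*D*S*H = 59135336.7554
TC* = sqrt(59135336.7554) = 7689.9504

7689.9504 $/yr


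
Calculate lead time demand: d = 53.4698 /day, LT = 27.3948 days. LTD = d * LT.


LTD = 53.4698 * 27.3948 = 1464.7945

1464.7945 units


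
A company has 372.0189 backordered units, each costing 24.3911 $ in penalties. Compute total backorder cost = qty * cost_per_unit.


Total = 372.0189 * 24.3911 = 9073.9502

9073.9502 $


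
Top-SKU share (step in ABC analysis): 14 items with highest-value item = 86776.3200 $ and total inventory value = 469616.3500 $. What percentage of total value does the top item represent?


Top item = 86776.3200
Total = 469616.3500
Percentage = 86776.3200 / 469616.3500 * 100 = 18.4781

18.4781%


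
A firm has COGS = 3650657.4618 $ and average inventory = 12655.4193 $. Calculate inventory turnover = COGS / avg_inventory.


Turnover = 3650657.4618 / 12655.4193 = 288.4659

288.4659


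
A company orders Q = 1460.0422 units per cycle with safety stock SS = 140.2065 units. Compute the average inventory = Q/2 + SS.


Q/2 = 730.0211
Avg = 730.0211 + 140.2065 = 870.2276

870.2276 units


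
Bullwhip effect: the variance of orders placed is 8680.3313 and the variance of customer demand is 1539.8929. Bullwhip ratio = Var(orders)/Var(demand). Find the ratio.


BW = 8680.3313 / 1539.8929 = 5.6370

5.6370


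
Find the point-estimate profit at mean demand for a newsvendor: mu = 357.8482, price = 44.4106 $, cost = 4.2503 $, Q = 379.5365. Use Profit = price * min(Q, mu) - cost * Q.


Sales at mu = min(379.5365, 357.8482) = 357.8482
Revenue = 44.4106 * 357.8482 = 15892.2533
Total cost = 4.2503 * 379.5365 = 1613.1440
Profit = 15892.2533 - 1613.1440 = 14279.1093

14279.1093 $


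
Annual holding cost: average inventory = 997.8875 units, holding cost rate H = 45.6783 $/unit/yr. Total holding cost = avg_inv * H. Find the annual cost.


Cost = 997.8875 * 45.6783 = 45581.8046

45581.8046 $/yr


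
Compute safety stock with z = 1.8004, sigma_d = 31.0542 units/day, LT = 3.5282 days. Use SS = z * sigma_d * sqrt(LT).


sqrt(LT) = sqrt(3.5282) = 1.8784
SS = 1.8004 * 31.0542 * 1.8784 = 105.0185

105.0185 units


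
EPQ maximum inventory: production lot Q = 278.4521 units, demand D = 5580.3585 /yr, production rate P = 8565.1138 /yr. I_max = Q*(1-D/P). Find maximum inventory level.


D/P = 0.6515
1 - D/P = 0.3485
I_max = 278.4521 * 0.3485 = 97.0345

97.0345 units


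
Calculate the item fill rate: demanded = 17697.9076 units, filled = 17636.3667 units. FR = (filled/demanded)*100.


FR = 17636.3667 / 17697.9076 * 100 = 99.6523

99.6523%


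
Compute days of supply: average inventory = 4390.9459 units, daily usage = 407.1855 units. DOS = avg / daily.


DOS = 4390.9459 / 407.1855 = 10.7836

10.7836 days


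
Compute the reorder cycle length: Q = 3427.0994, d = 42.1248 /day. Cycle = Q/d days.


Cycle = 3427.0994 / 42.1248 = 81.3559

81.3559 days


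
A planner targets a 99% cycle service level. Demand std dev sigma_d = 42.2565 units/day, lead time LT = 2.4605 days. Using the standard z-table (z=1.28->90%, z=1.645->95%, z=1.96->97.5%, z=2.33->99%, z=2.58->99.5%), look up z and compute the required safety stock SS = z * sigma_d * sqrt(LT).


From the table, SL = 99% corresponds to z = 2.33
sqrt(LT) = sqrt(2.4605) = 1.5686
SS = 2.33 * 42.2565 * 1.5686 = 154.4405

154.4405 units


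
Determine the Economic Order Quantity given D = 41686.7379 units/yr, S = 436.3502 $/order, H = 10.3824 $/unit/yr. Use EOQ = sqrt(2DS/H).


2*D*S = 2 * 41686.7379 * 436.3502 = 36380032.8400
2*D*S/H = 3504009.9438
EOQ = sqrt(3504009.9438) = 1871.9001

1871.9001 units


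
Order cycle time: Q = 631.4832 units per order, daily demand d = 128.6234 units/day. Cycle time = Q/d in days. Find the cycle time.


Cycle = 631.4832 / 128.6234 = 4.9096

4.9096 days


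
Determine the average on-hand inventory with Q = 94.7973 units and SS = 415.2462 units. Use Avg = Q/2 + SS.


Q/2 = 47.3987
Avg = 47.3987 + 415.2462 = 462.6449

462.6449 units


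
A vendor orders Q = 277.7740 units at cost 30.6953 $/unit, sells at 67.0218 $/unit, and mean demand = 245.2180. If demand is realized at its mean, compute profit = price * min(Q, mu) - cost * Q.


Sales at mu = min(277.7740, 245.2180) = 245.2180
Revenue = 67.0218 * 245.2180 = 16434.9518
Total cost = 30.6953 * 277.7740 = 8526.3563
Profit = 16434.9518 - 8526.3563 = 7908.5955

7908.5955 $


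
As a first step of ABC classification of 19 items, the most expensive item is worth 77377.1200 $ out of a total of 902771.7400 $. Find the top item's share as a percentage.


Top item = 77377.1200
Total = 902771.7400
Percentage = 77377.1200 / 902771.7400 * 100 = 8.5711

8.5711%


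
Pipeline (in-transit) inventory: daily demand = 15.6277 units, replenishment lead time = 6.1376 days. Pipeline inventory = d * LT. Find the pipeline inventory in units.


Pipeline = 15.6277 * 6.1376 = 95.9166

95.9166 units


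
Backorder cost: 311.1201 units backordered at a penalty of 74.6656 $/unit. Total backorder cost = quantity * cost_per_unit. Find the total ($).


Total = 311.1201 * 74.6656 = 23229.9689

23229.9689 $


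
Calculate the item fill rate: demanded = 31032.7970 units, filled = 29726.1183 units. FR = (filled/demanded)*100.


FR = 29726.1183 / 31032.7970 * 100 = 95.7894

95.7894%


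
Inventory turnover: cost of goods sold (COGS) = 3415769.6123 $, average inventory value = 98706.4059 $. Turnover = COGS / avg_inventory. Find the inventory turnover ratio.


Turnover = 3415769.6123 / 98706.4059 = 34.6053

34.6053


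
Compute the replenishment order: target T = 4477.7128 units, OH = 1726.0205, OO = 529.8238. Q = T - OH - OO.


Inventory position = OH + OO = 1726.0205 + 529.8238 = 2255.8443
Q = 4477.7128 - 2255.8443 = 2221.8685

2221.8685 units


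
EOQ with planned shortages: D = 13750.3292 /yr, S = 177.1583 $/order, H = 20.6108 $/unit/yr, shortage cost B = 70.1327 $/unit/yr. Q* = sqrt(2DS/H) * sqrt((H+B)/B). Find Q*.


sqrt(2DS/H) = 486.1887
sqrt((H+B)/B) = 1.1375
Q* = 486.1887 * 1.1375 = 553.0347

553.0347 units


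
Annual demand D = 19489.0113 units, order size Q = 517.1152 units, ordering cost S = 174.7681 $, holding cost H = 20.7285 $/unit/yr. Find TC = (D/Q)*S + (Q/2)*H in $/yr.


Ordering cost = D*S/Q = 6586.6512
Holding cost = Q*H/2 = 5359.5112
TC = 6586.6512 + 5359.5112 = 11946.1625

11946.1625 $/yr


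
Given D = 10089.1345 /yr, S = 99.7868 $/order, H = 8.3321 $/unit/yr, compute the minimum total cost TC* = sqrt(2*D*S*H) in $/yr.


2*D*S*H = 16776890.7614
TC* = sqrt(16776890.7614) = 4095.9603

4095.9603 $/yr


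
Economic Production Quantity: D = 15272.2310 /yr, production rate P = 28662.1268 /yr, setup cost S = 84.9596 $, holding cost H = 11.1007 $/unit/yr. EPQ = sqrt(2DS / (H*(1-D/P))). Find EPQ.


1 - D/P = 1 - 0.5328 = 0.4672
H*(1-D/P) = 5.1858
2DS = 2595045.2737
EPQ = sqrt(500409.7798) = 707.3965

707.3965 units


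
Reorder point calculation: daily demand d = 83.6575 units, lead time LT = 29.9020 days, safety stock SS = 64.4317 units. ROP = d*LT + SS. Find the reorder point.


d*LT = 83.6575 * 29.9020 = 2501.5266
ROP = 2501.5266 + 64.4317 = 2565.9583

2565.9583 units


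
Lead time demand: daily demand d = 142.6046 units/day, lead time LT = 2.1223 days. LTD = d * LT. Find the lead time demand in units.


LTD = 142.6046 * 2.1223 = 302.6497

302.6497 units


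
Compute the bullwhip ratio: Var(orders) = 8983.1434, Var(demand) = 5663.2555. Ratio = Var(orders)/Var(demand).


BW = 8983.1434 / 5663.2555 = 1.5862

1.5862
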